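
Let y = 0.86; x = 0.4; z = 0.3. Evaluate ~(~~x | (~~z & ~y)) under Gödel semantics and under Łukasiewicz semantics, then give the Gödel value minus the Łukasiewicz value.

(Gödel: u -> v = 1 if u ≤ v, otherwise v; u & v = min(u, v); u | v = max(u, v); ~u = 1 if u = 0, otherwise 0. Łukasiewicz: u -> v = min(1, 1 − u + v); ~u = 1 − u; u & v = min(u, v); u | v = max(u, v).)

Gödel evaluation:
  ~x: Gödel ¬ of 0.4 = 0 (operand ≠ 0)
  ~~x: Gödel ¬ of 0 = 1 (operand is 0)
  ~z: Gödel ¬ of 0.3 = 0 (operand ≠ 0)
  ~~z: Gödel ¬ of 0 = 1 (operand is 0)
  ~y: Gödel ¬ of 0.86 = 0 (operand ≠ 0)
  (~~z & ~y) = min(1, 0) = 0
  (~~x | (~~z & ~y)) = max(1, 0) = 1
  ~(~~x | (~~z & ~y)): Gödel ¬ of 1 = 0 (operand ≠ 0)
  Gödel value = 0
Łukasiewicz evaluation:
  ~x: Łukasiewicz ¬ gives 1 − 0.4 = 0.6
  ~~x: Łukasiewicz ¬ gives 1 − 0.6 = 0.4
  ~z: Łukasiewicz ¬ gives 1 − 0.3 = 0.7
  ~~z: Łukasiewicz ¬ gives 1 − 0.7 = 0.3
  ~y: Łukasiewicz ¬ gives 1 − 0.86 = 0.14
  (~~z & ~y) = min(0.3, 0.14) = 0.14
  (~~x | (~~z & ~y)) = max(0.4, 0.14) = 0.4
  ~(~~x | (~~z & ~y)): Łukasiewicz ¬ gives 1 − 0.4 = 0.6
  Łukasiewicz value = 0.6
Difference: 0 − 0.6 = -0.60

-0.60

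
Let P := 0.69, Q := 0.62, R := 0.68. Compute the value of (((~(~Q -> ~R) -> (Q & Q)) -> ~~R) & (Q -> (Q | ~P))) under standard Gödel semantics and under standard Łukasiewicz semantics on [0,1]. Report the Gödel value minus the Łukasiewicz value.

0.32

Gödel evaluation:
  ~Q: Gödel ¬ of 0.62 = 0 (operand ≠ 0)
  ~R: Gödel ¬ of 0.68 = 0 (operand ≠ 0)
  (~Q -> ~R): 0 ≤ 0, so result = 1
  ~(~Q -> ~R): Gödel ¬ of 1 = 0 (operand ≠ 0)
  (Q & Q) = min(0.62, 0.62) = 0.62
  (~(~Q -> ~R) -> (Q & Q)): 0 ≤ 0.62, so result = 1
  ~R: Gödel ¬ of 0.68 = 0 (operand ≠ 0)
  ~~R: Gödel ¬ of 0 = 1 (operand is 0)
  ((~(~Q -> ~R) -> (Q & Q)) -> ~~R): 1 ≤ 1, so result = 1
  ~P: Gödel ¬ of 0.69 = 0 (operand ≠ 0)
  (Q | ~P) = max(0.62, 0) = 0.62
  (Q -> (Q | ~P)): 0.62 ≤ 0.62, so result = 1
  (((~(~Q -> ~R) -> (Q & Q)) -> ~~R) & (Q -> (Q | ~P))) = min(1, 1) = 1
  Gödel value = 1
Łukasiewicz evaluation:
  ~Q: Łukasiewicz ¬ gives 1 − 0.62 = 0.38
  ~R: Łukasiewicz ¬ gives 1 − 0.68 = 0.32
  (~Q -> ~R): min(1, 1 − 0.38 + 0.32) = 0.94
  ~(~Q -> ~R): Łukasiewicz ¬ gives 1 − 0.94 = 0.06
  (Q & Q) = min(0.62, 0.62) = 0.62
  (~(~Q -> ~R) -> (Q & Q)): min(1, 1 − 0.06 + 0.62) = 1
  ~R: Łukasiewicz ¬ gives 1 − 0.68 = 0.32
  ~~R: Łukasiewicz ¬ gives 1 − 0.32 = 0.68
  ((~(~Q -> ~R) -> (Q & Q)) -> ~~R): min(1, 1 − 1 + 0.68) = 0.68
  ~P: Łukasiewicz ¬ gives 1 − 0.69 = 0.31
  (Q | ~P) = max(0.62, 0.31) = 0.62
  (Q -> (Q | ~P)): min(1, 1 − 0.62 + 0.62) = 1
  (((~(~Q -> ~R) -> (Q & Q)) -> ~~R) & (Q -> (Q | ~P))) = min(0.68, 1) = 0.68
  Łukasiewicz value = 0.68
Difference: 1 − 0.68 = 0.32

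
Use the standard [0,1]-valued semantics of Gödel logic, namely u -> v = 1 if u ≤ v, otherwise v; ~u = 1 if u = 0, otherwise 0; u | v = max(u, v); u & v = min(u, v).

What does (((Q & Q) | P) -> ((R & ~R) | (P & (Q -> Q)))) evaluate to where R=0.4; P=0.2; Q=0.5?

0.20

(Q & Q) = min(0.5, 0.5) = 0.5
((Q & Q) | P) = max(0.5, 0.2) = 0.5
~R: Gödel ¬ of 0.4 = 0 (operand ≠ 0)
(R & ~R) = min(0.4, 0) = 0
(Q -> Q): 0.5 ≤ 0.5, so result = 1
(P & (Q -> Q)) = min(0.2, 1) = 0.2
((R & ~R) | (P & (Q -> Q))) = max(0, 0.2) = 0.2
(((Q & Q) | P) -> ((R & ~R) | (P & (Q -> Q)))): 0.5 > 0.2, so result = 0.2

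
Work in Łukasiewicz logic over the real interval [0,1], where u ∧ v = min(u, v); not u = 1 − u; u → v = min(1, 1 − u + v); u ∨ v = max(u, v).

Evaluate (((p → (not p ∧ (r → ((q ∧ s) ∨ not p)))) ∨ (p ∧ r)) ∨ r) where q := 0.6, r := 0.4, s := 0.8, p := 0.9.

not p: Łukasiewicz ¬ gives 1 − 0.9 = 0.1
(q ∧ s) = min(0.6, 0.8) = 0.6
not p: Łukasiewicz ¬ gives 1 − 0.9 = 0.1
((q ∧ s) ∨ not p) = max(0.6, 0.1) = 0.6
(r → ((q ∧ s) ∨ not p)): min(1, 1 − 0.4 + 0.6) = 1
(not p ∧ (r → ((q ∧ s) ∨ not p))) = min(0.1, 1) = 0.1
(p → (not p ∧ (r → ((q ∧ s) ∨ not p)))): min(1, 1 − 0.9 + 0.1) = 0.2
(p ∧ r) = min(0.9, 0.4) = 0.4
((p → (not p ∧ (r → ((q ∧ s) ∨ not p)))) ∨ (p ∧ r)) = max(0.2, 0.4) = 0.4
(((p → (not p ∧ (r → ((q ∧ s) ∨ not p)))) ∨ (p ∧ r)) ∨ r) = max(0.4, 0.4) = 0.4

0.40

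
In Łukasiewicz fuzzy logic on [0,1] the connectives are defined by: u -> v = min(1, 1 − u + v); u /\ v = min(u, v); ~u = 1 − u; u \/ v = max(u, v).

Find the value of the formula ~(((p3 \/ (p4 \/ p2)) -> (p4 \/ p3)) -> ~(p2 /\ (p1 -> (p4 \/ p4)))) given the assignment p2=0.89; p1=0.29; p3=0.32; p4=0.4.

(p4 \/ p2) = max(0.4, 0.89) = 0.89
(p3 \/ (p4 \/ p2)) = max(0.32, 0.89) = 0.89
(p4 \/ p3) = max(0.4, 0.32) = 0.4
((p3 \/ (p4 \/ p2)) -> (p4 \/ p3)): min(1, 1 − 0.89 + 0.4) = 0.51
(p4 \/ p4) = max(0.4, 0.4) = 0.4
(p1 -> (p4 \/ p4)): min(1, 1 − 0.29 + 0.4) = 1
(p2 /\ (p1 -> (p4 \/ p4))) = min(0.89, 1) = 0.89
~(p2 /\ (p1 -> (p4 \/ p4))): Łukasiewicz ¬ gives 1 − 0.89 = 0.11
(((p3 \/ (p4 \/ p2)) -> (p4 \/ p3)) -> ~(p2 /\ (p1 -> (p4 \/ p4)))): min(1, 1 − 0.51 + 0.11) = 0.6
~(((p3 \/ (p4 \/ p2)) -> (p4 \/ p3)) -> ~(p2 /\ (p1 -> (p4 \/ p4)))): Łukasiewicz ¬ gives 1 − 0.6 = 0.4

0.40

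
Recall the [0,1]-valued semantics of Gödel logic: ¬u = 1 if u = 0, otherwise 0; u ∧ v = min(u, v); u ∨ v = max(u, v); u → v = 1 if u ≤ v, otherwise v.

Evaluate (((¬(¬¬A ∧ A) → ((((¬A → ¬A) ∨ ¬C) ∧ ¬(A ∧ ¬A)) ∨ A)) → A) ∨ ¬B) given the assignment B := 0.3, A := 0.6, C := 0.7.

0.60

¬A: Gödel ¬ of 0.6 = 0 (operand ≠ 0)
¬¬A: Gödel ¬ of 0 = 1 (operand is 0)
(¬¬A ∧ A) = min(1, 0.6) = 0.6
¬(¬¬A ∧ A): Gödel ¬ of 0.6 = 0 (operand ≠ 0)
¬A: Gödel ¬ of 0.6 = 0 (operand ≠ 0)
¬A: Gödel ¬ of 0.6 = 0 (operand ≠ 0)
(¬A → ¬A): 0 ≤ 0, so result = 1
¬C: Gödel ¬ of 0.7 = 0 (operand ≠ 0)
((¬A → ¬A) ∨ ¬C) = max(1, 0) = 1
¬A: Gödel ¬ of 0.6 = 0 (operand ≠ 0)
(A ∧ ¬A) = min(0.6, 0) = 0
¬(A ∧ ¬A): Gödel ¬ of 0 = 1 (operand is 0)
(((¬A → ¬A) ∨ ¬C) ∧ ¬(A ∧ ¬A)) = min(1, 1) = 1
((((¬A → ¬A) ∨ ¬C) ∧ ¬(A ∧ ¬A)) ∨ A) = max(1, 0.6) = 1
(¬(¬¬A ∧ A) → ((((¬A → ¬A) ∨ ¬C) ∧ ¬(A ∧ ¬A)) ∨ A)): 0 ≤ 1, so result = 1
((¬(¬¬A ∧ A) → ((((¬A → ¬A) ∨ ¬C) ∧ ¬(A ∧ ¬A)) ∨ A)) → A): 1 > 0.6, so result = 0.6
¬B: Gödel ¬ of 0.3 = 0 (operand ≠ 0)
(((¬(¬¬A ∧ A) → ((((¬A → ¬A) ∨ ¬C) ∧ ¬(A ∧ ¬A)) ∨ A)) → A) ∨ ¬B) = max(0.6, 0) = 0.6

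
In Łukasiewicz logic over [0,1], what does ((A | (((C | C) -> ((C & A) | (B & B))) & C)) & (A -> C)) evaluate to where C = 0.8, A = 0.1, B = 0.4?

(C | C) = max(0.8, 0.8) = 0.8
(C & A) = min(0.8, 0.1) = 0.1
(B & B) = min(0.4, 0.4) = 0.4
((C & A) | (B & B)) = max(0.1, 0.4) = 0.4
((C | C) -> ((C & A) | (B & B))): min(1, 1 − 0.8 + 0.4) = 0.6
(((C | C) -> ((C & A) | (B & B))) & C) = min(0.6, 0.8) = 0.6
(A | (((C | C) -> ((C & A) | (B & B))) & C)) = max(0.1, 0.6) = 0.6
(A -> C): min(1, 1 − 0.1 + 0.8) = 1
((A | (((C | C) -> ((C & A) | (B & B))) & C)) & (A -> C)) = min(0.6, 1) = 0.6

0.60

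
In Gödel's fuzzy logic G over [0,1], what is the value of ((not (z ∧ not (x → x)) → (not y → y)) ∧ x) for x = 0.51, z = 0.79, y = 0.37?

0.51

(x → x): 0.51 ≤ 0.51, so result = 1
not (x → x): Gödel ¬ of 1 = 0 (operand ≠ 0)
(z ∧ not (x → x)) = min(0.79, 0) = 0
not (z ∧ not (x → x)): Gödel ¬ of 0 = 1 (operand is 0)
not y: Gödel ¬ of 0.37 = 0 (operand ≠ 0)
(not y → y): 0 ≤ 0.37, so result = 1
(not (z ∧ not (x → x)) → (not y → y)): 1 ≤ 1, so result = 1
((not (z ∧ not (x → x)) → (not y → y)) ∧ x) = min(1, 0.51) = 0.51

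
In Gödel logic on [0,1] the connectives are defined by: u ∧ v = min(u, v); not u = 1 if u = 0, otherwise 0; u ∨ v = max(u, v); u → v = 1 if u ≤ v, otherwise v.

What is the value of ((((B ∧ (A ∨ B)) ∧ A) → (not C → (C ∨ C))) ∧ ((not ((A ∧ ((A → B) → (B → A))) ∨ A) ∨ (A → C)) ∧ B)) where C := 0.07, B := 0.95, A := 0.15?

(A ∨ B) = max(0.15, 0.95) = 0.95
(B ∧ (A ∨ B)) = min(0.95, 0.95) = 0.95
((B ∧ (A ∨ B)) ∧ A) = min(0.95, 0.15) = 0.15
not C: Gödel ¬ of 0.07 = 0 (operand ≠ 0)
(C ∨ C) = max(0.07, 0.07) = 0.07
(not C → (C ∨ C)): 0 ≤ 0.07, so result = 1
(((B ∧ (A ∨ B)) ∧ A) → (not C → (C ∨ C))): 0.15 ≤ 1, so result = 1
(A → B): 0.15 ≤ 0.95, so result = 1
(B → A): 0.95 > 0.15, so result = 0.15
((A → B) → (B → A)): 1 > 0.15, so result = 0.15
(A ∧ ((A → B) → (B → A))) = min(0.15, 0.15) = 0.15
((A ∧ ((A → B) → (B → A))) ∨ A) = max(0.15, 0.15) = 0.15
not ((A ∧ ((A → B) → (B → A))) ∨ A): Gödel ¬ of 0.15 = 0 (operand ≠ 0)
(A → C): 0.15 > 0.07, so result = 0.07
(not ((A ∧ ((A → B) → (B → A))) ∨ A) ∨ (A → C)) = max(0, 0.07) = 0.07
((not ((A ∧ ((A → B) → (B → A))) ∨ A) ∨ (A → C)) ∧ B) = min(0.07, 0.95) = 0.07
((((B ∧ (A ∨ B)) ∧ A) → (not C → (C ∨ C))) ∧ ((not ((A ∧ ((A → B) → (B → A))) ∨ A) ∨ (A → C)) ∧ B)) = min(1, 0.07) = 0.07

0.07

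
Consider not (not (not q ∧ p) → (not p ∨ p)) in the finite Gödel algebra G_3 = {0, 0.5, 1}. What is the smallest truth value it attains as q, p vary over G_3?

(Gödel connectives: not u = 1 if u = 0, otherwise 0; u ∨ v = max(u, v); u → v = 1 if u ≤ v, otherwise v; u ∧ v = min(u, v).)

0.00

The minimum is attained at q = 0, p = 0:
  not q: Gödel ¬ of 0 = 1 (operand is 0)
  (not q ∧ p) = min(1, 0) = 0
  not (not q ∧ p): Gödel ¬ of 0 = 1 (operand is 0)
  not p: Gödel ¬ of 0 = 1 (operand is 0)
  (not p ∨ p) = max(1, 0) = 1
  (not (not q ∧ p) → (not p ∨ p)): 1 ≤ 1, so result = 1
  not (not (not q ∧ p) → (not p ∨ p)): Gödel ¬ of 1 = 0 (operand ≠ 0)
Checking all 9 assignments confirms none give a value below 0.00.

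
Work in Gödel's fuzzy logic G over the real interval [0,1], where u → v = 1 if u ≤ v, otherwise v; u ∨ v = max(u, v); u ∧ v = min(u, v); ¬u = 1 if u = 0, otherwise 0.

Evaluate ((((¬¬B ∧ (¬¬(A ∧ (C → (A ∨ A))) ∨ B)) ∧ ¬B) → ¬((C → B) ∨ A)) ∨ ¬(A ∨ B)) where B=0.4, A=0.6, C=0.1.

1.00

¬B: Gödel ¬ of 0.4 = 0 (operand ≠ 0)
¬¬B: Gödel ¬ of 0 = 1 (operand is 0)
(A ∨ A) = max(0.6, 0.6) = 0.6
(C → (A ∨ A)): 0.1 ≤ 0.6, so result = 1
(A ∧ (C → (A ∨ A))) = min(0.6, 1) = 0.6
¬(A ∧ (C → (A ∨ A))): Gödel ¬ of 0.6 = 0 (operand ≠ 0)
¬¬(A ∧ (C → (A ∨ A))): Gödel ¬ of 0 = 1 (operand is 0)
(¬¬(A ∧ (C → (A ∨ A))) ∨ B) = max(1, 0.4) = 1
(¬¬B ∧ (¬¬(A ∧ (C → (A ∨ A))) ∨ B)) = min(1, 1) = 1
¬B: Gödel ¬ of 0.4 = 0 (operand ≠ 0)
((¬¬B ∧ (¬¬(A ∧ (C → (A ∨ A))) ∨ B)) ∧ ¬B) = min(1, 0) = 0
(C → B): 0.1 ≤ 0.4, so result = 1
((C → B) ∨ A) = max(1, 0.6) = 1
¬((C → B) ∨ A): Gödel ¬ of 1 = 0 (operand ≠ 0)
(((¬¬B ∧ (¬¬(A ∧ (C → (A ∨ A))) ∨ B)) ∧ ¬B) → ¬((C → B) ∨ A)): 0 ≤ 0, so result = 1
(A ∨ B) = max(0.6, 0.4) = 0.6
¬(A ∨ B): Gödel ¬ of 0.6 = 0 (operand ≠ 0)
((((¬¬B ∧ (¬¬(A ∧ (C → (A ∨ A))) ∨ B)) ∧ ¬B) → ¬((C → B) ∨ A)) ∨ ¬(A ∨ B)) = max(1, 0) = 1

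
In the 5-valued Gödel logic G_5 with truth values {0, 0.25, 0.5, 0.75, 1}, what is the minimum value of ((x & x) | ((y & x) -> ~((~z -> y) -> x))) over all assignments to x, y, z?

0.25

The minimum is attained at x = 0.25, y = 0.25, z = 0:
  (x & x) = min(0.25, 0.25) = 0.25
  (y & x) = min(0.25, 0.25) = 0.25
  ~z: Gödel ¬ of 0 = 1 (operand is 0)
  (~z -> y): 1 > 0.25, so result = 0.25
  ((~z -> y) -> x): 0.25 ≤ 0.25, so result = 1
  ~((~z -> y) -> x): Gödel ¬ of 1 = 0 (operand ≠ 0)
  ((y & x) -> ~((~z -> y) -> x)): 0.25 > 0, so result = 0
  ((x & x) | ((y & x) -> ~((~z -> y) -> x))) = max(0.25, 0) = 0.25
Checking all 125 assignments confirms none give a value below 0.25.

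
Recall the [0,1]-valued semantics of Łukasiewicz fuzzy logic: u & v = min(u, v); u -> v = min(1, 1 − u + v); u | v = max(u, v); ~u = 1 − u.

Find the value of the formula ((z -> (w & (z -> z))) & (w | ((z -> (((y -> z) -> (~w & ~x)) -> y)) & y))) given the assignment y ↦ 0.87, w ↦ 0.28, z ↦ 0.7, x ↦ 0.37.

(z -> z): min(1, 1 − 0.7 + 0.7) = 1
(w & (z -> z)) = min(0.28, 1) = 0.28
(z -> (w & (z -> z))): min(1, 1 − 0.7 + 0.28) = 0.58
(y -> z): min(1, 1 − 0.87 + 0.7) = 0.83
~w: Łukasiewicz ¬ gives 1 − 0.28 = 0.72
~x: Łukasiewicz ¬ gives 1 − 0.37 = 0.63
(~w & ~x) = min(0.72, 0.63) = 0.63
((y -> z) -> (~w & ~x)): min(1, 1 − 0.83 + 0.63) = 0.8
(((y -> z) -> (~w & ~x)) -> y): min(1, 1 − 0.8 + 0.87) = 1
(z -> (((y -> z) -> (~w & ~x)) -> y)): min(1, 1 − 0.7 + 1) = 1
((z -> (((y -> z) -> (~w & ~x)) -> y)) & y) = min(1, 0.87) = 0.87
(w | ((z -> (((y -> z) -> (~w & ~x)) -> y)) & y)) = max(0.28, 0.87) = 0.87
((z -> (w & (z -> z))) & (w | ((z -> (((y -> z) -> (~w & ~x)) -> y)) & y))) = min(0.58, 0.87) = 0.58

0.58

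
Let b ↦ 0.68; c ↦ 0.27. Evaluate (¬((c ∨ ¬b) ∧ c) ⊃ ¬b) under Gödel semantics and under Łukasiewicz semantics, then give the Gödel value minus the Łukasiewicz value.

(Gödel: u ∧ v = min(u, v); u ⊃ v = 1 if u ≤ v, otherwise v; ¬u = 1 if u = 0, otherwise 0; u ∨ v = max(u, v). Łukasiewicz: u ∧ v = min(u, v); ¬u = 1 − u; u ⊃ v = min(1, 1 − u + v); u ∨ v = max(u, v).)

Gödel evaluation:
  ¬b: Gödel ¬ of 0.68 = 0 (operand ≠ 0)
  (c ∨ ¬b) = max(0.27, 0) = 0.27
  ((c ∨ ¬b) ∧ c) = min(0.27, 0.27) = 0.27
  ¬((c ∨ ¬b) ∧ c): Gödel ¬ of 0.27 = 0 (operand ≠ 0)
  ¬b: Gödel ¬ of 0.68 = 0 (operand ≠ 0)
  (¬((c ∨ ¬b) ∧ c) ⊃ ¬b): 0 ≤ 0, so result = 1
  Gödel value = 1
Łukasiewicz evaluation:
  ¬b: Łukasiewicz ¬ gives 1 − 0.68 = 0.32
  (c ∨ ¬b) = max(0.27, 0.32) = 0.32
  ((c ∨ ¬b) ∧ c) = min(0.32, 0.27) = 0.27
  ¬((c ∨ ¬b) ∧ c): Łukasiewicz ¬ gives 1 − 0.27 = 0.73
  ¬b: Łukasiewicz ¬ gives 1 − 0.68 = 0.32
  (¬((c ∨ ¬b) ∧ c) ⊃ ¬b): min(1, 1 − 0.73 + 0.32) = 0.59
  Łukasiewicz value = 0.59
Difference: 1 − 0.59 = 0.41

0.41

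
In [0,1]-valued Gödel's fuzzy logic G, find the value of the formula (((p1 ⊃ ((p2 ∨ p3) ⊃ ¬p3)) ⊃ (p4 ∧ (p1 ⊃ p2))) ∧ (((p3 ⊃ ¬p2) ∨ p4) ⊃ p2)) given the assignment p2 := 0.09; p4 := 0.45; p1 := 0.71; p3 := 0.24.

(p2 ∨ p3) = max(0.09, 0.24) = 0.24
¬p3: Gödel ¬ of 0.24 = 0 (operand ≠ 0)
((p2 ∨ p3) ⊃ ¬p3): 0.24 > 0, so result = 0
(p1 ⊃ ((p2 ∨ p3) ⊃ ¬p3)): 0.71 > 0, so result = 0
(p1 ⊃ p2): 0.71 > 0.09, so result = 0.09
(p4 ∧ (p1 ⊃ p2)) = min(0.45, 0.09) = 0.09
((p1 ⊃ ((p2 ∨ p3) ⊃ ¬p3)) ⊃ (p4 ∧ (p1 ⊃ p2))): 0 ≤ 0.09, so result = 1
¬p2: Gödel ¬ of 0.09 = 0 (operand ≠ 0)
(p3 ⊃ ¬p2): 0.24 > 0, so result = 0
((p3 ⊃ ¬p2) ∨ p4) = max(0, 0.45) = 0.45
(((p3 ⊃ ¬p2) ∨ p4) ⊃ p2): 0.45 > 0.09, so result = 0.09
(((p1 ⊃ ((p2 ∨ p3) ⊃ ¬p3)) ⊃ (p4 ∧ (p1 ⊃ p2))) ∧ (((p3 ⊃ ¬p2) ∨ p4) ⊃ p2)) = min(1, 0.09) = 0.09

0.09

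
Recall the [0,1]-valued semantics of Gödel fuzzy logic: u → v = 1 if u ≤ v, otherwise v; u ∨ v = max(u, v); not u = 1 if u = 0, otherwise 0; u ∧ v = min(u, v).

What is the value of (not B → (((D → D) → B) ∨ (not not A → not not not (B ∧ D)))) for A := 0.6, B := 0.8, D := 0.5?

1.00

not B: Gödel ¬ of 0.8 = 0 (operand ≠ 0)
(D → D): 0.5 ≤ 0.5, so result = 1
((D → D) → B): 1 > 0.8, so result = 0.8
not A: Gödel ¬ of 0.6 = 0 (operand ≠ 0)
not not A: Gödel ¬ of 0 = 1 (operand is 0)
(B ∧ D) = min(0.8, 0.5) = 0.5
not (B ∧ D): Gödel ¬ of 0.5 = 0 (operand ≠ 0)
not not (B ∧ D): Gödel ¬ of 0 = 1 (operand is 0)
not not not (B ∧ D): Gödel ¬ of 1 = 0 (operand ≠ 0)
(not not A → not not not (B ∧ D)): 1 > 0, so result = 0
(((D → D) → B) ∨ (not not A → not not not (B ∧ D))) = max(0.8, 0) = 0.8
(not B → (((D → D) → B) ∨ (not not A → not not not (B ∧ D)))): 0 ≤ 0.8, so result = 1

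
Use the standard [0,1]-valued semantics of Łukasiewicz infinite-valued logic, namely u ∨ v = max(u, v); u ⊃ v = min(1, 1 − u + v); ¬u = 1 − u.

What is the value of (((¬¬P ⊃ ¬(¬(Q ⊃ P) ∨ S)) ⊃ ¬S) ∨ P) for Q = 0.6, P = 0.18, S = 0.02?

0.98

¬P: Łukasiewicz ¬ gives 1 − 0.18 = 0.82
¬¬P: Łukasiewicz ¬ gives 1 − 0.82 = 0.18
(Q ⊃ P): min(1, 1 − 0.6 + 0.18) = 0.58
¬(Q ⊃ P): Łukasiewicz ¬ gives 1 − 0.58 = 0.42
(¬(Q ⊃ P) ∨ S) = max(0.42, 0.02) = 0.42
¬(¬(Q ⊃ P) ∨ S): Łukasiewicz ¬ gives 1 − 0.42 = 0.58
(¬¬P ⊃ ¬(¬(Q ⊃ P) ∨ S)): min(1, 1 − 0.18 + 0.58) = 1
¬S: Łukasiewicz ¬ gives 1 − 0.02 = 0.98
((¬¬P ⊃ ¬(¬(Q ⊃ P) ∨ S)) ⊃ ¬S): min(1, 1 − 1 + 0.98) = 0.98
(((¬¬P ⊃ ¬(¬(Q ⊃ P) ∨ S)) ⊃ ¬S) ∨ P) = max(0.98, 0.18) = 0.98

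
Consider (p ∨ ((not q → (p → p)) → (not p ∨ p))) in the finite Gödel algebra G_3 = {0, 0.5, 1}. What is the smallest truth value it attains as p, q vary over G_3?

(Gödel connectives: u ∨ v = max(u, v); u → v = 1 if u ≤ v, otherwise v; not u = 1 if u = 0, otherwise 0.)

The minimum is attained at p = 0.5, q = 0:
  not q: Gödel ¬ of 0 = 1 (operand is 0)
  (p → p): 0.5 ≤ 0.5, so result = 1
  (not q → (p → p)): 1 ≤ 1, so result = 1
  not p: Gödel ¬ of 0.5 = 0 (operand ≠ 0)
  (not p ∨ p) = max(0, 0.5) = 0.5
  ((not q → (p → p)) → (not p ∨ p)): 1 > 0.5, so result = 0.5
  (p ∨ ((not q → (p → p)) → (not p ∨ p))) = max(0.5, 0.5) = 0.5
Checking all 9 assignments confirms none give a value below 0.50.

0.50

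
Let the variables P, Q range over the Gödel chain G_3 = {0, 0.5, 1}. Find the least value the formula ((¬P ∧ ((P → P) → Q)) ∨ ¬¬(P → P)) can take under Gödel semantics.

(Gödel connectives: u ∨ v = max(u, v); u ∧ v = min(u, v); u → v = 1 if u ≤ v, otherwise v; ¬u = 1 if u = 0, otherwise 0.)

Every assignment gives 1. For instance at P = 0, Q = 0:
  ¬P: Gödel ¬ of 0 = 1 (operand is 0)
  (P → P): 0 ≤ 0, so result = 1
  ((P → P) → Q): 1 > 0, so result = 0
  (¬P ∧ ((P → P) → Q)) = min(1, 0) = 0
  (P → P): 0 ≤ 0, so result = 1
  ¬(P → P): Gödel ¬ of 1 = 0 (operand ≠ 0)
  ¬¬(P → P): Gödel ¬ of 0 = 1 (operand is 0)
  ((¬P ∧ ((P → P) → Q)) ∨ ¬¬(P → P)) = max(0, 1) = 1
All 9 assignments give value 1 — the formula is a G_3-tautology.

1.00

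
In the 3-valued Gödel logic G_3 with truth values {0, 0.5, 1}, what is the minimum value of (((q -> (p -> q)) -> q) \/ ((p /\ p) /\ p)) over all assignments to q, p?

The minimum is attained at q = 0, p = 0:
  (p -> q): 0 ≤ 0, so result = 1
  (q -> (p -> q)): 0 ≤ 1, so result = 1
  ((q -> (p -> q)) -> q): 1 > 0, so result = 0
  (p /\ p) = min(0, 0) = 0
  ((p /\ p) /\ p) = min(0, 0) = 0
  (((q -> (p -> q)) -> q) \/ ((p /\ p) /\ p)) = max(0, 0) = 0
Checking all 9 assignments confirms none give a value below 0.00.

0.00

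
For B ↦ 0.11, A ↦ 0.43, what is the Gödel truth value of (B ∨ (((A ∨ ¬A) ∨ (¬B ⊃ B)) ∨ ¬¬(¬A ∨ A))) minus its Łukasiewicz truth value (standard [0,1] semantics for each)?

0.43

Gödel evaluation:
  ¬A: Gödel ¬ of 0.43 = 0 (operand ≠ 0)
  (A ∨ ¬A) = max(0.43, 0) = 0.43
  ¬B: Gödel ¬ of 0.11 = 0 (operand ≠ 0)
  (¬B ⊃ B): 0 ≤ 0.11, so result = 1
  ((A ∨ ¬A) ∨ (¬B ⊃ B)) = max(0.43, 1) = 1
  ¬A: Gödel ¬ of 0.43 = 0 (operand ≠ 0)
  (¬A ∨ A) = max(0, 0.43) = 0.43
  ¬(¬A ∨ A): Gödel ¬ of 0.43 = 0 (operand ≠ 0)
  ¬¬(¬A ∨ A): Gödel ¬ of 0 = 1 (operand is 0)
  (((A ∨ ¬A) ∨ (¬B ⊃ B)) ∨ ¬¬(¬A ∨ A)) = max(1, 1) = 1
  (B ∨ (((A ∨ ¬A) ∨ (¬B ⊃ B)) ∨ ¬¬(¬A ∨ A))) = max(0.11, 1) = 1
  Gödel value = 1
Łukasiewicz evaluation:
  ¬A: Łukasiewicz ¬ gives 1 − 0.43 = 0.57
  (A ∨ ¬A) = max(0.43, 0.57) = 0.57
  ¬B: Łukasiewicz ¬ gives 1 − 0.11 = 0.89
  (¬B ⊃ B): min(1, 1 − 0.89 + 0.11) = 0.22
  ((A ∨ ¬A) ∨ (¬B ⊃ B)) = max(0.57, 0.22) = 0.57
  ¬A: Łukasiewicz ¬ gives 1 − 0.43 = 0.57
  (¬A ∨ A) = max(0.57, 0.43) = 0.57
  ¬(¬A ∨ A): Łukasiewicz ¬ gives 1 − 0.57 = 0.43
  ¬¬(¬A ∨ A): Łukasiewicz ¬ gives 1 − 0.43 = 0.57
  (((A ∨ ¬A) ∨ (¬B ⊃ B)) ∨ ¬¬(¬A ∨ A)) = max(0.57, 0.57) = 0.57
  (B ∨ (((A ∨ ¬A) ∨ (¬B ⊃ B)) ∨ ¬¬(¬A ∨ A))) = max(0.11, 0.57) = 0.57
  Łukasiewicz value = 0.57
Difference: 1 − 0.57 = 0.43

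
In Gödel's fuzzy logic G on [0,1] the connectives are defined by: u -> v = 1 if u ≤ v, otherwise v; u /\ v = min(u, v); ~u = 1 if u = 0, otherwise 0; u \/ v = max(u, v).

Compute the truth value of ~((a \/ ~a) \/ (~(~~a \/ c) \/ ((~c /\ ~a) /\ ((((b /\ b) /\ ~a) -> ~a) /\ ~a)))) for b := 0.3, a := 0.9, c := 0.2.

0.00

~a: Gödel ¬ of 0.9 = 0 (operand ≠ 0)
(a \/ ~a) = max(0.9, 0) = 0.9
~a: Gödel ¬ of 0.9 = 0 (operand ≠ 0)
~~a: Gödel ¬ of 0 = 1 (operand is 0)
(~~a \/ c) = max(1, 0.2) = 1
~(~~a \/ c): Gödel ¬ of 1 = 0 (operand ≠ 0)
~c: Gödel ¬ of 0.2 = 0 (operand ≠ 0)
~a: Gödel ¬ of 0.9 = 0 (operand ≠ 0)
(~c /\ ~a) = min(0, 0) = 0
(b /\ b) = min(0.3, 0.3) = 0.3
~a: Gödel ¬ of 0.9 = 0 (operand ≠ 0)
((b /\ b) /\ ~a) = min(0.3, 0) = 0
~a: Gödel ¬ of 0.9 = 0 (operand ≠ 0)
(((b /\ b) /\ ~a) -> ~a): 0 ≤ 0, so result = 1
~a: Gödel ¬ of 0.9 = 0 (operand ≠ 0)
((((b /\ b) /\ ~a) -> ~a) /\ ~a) = min(1, 0) = 0
((~c /\ ~a) /\ ((((b /\ b) /\ ~a) -> ~a) /\ ~a)) = min(0, 0) = 0
(~(~~a \/ c) \/ ((~c /\ ~a) /\ ((((b /\ b) /\ ~a) -> ~a) /\ ~a))) = max(0, 0) = 0
((a \/ ~a) \/ (~(~~a \/ c) \/ ((~c /\ ~a) /\ ((((b /\ b) /\ ~a) -> ~a) /\ ~a)))) = max(0.9, 0) = 0.9
~((a \/ ~a) \/ (~(~~a \/ c) \/ ((~c /\ ~a) /\ ((((b /\ b) /\ ~a) -> ~a) /\ ~a)))): Gödel ¬ of 0.9 = 0 (operand ≠ 0)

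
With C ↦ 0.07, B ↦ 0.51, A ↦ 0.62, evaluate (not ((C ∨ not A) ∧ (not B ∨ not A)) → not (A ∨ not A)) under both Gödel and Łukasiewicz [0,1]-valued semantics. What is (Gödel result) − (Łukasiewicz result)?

Gödel evaluation:
  not A: Gödel ¬ of 0.62 = 0 (operand ≠ 0)
  (C ∨ not A) = max(0.07, 0) = 0.07
  not B: Gödel ¬ of 0.51 = 0 (operand ≠ 0)
  not A: Gödel ¬ of 0.62 = 0 (operand ≠ 0)
  (not B ∨ not A) = max(0, 0) = 0
  ((C ∨ not A) ∧ (not B ∨ not A)) = min(0.07, 0) = 0
  not ((C ∨ not A) ∧ (not B ∨ not A)): Gödel ¬ of 0 = 1 (operand is 0)
  not A: Gödel ¬ of 0.62 = 0 (operand ≠ 0)
  (A ∨ not A) = max(0.62, 0) = 0.62
  not (A ∨ not A): Gödel ¬ of 0.62 = 0 (operand ≠ 0)
  (not ((C ∨ not A) ∧ (not B ∨ not A)) → not (A ∨ not A)): 1 > 0, so result = 0
  Gödel value = 0
Łukasiewicz evaluation:
  not A: Łukasiewicz ¬ gives 1 − 0.62 = 0.38
  (C ∨ not A) = max(0.07, 0.38) = 0.38
  not B: Łukasiewicz ¬ gives 1 − 0.51 = 0.49
  not A: Łukasiewicz ¬ gives 1 − 0.62 = 0.38
  (not B ∨ not A) = max(0.49, 0.38) = 0.49
  ((C ∨ not A) ∧ (not B ∨ not A)) = min(0.38, 0.49) = 0.38
  not ((C ∨ not A) ∧ (not B ∨ not A)): Łukasiewicz ¬ gives 1 − 0.38 = 0.62
  not A: Łukasiewicz ¬ gives 1 − 0.62 = 0.38
  (A ∨ not A) = max(0.62, 0.38) = 0.62
  not (A ∨ not A): Łukasiewicz ¬ gives 1 − 0.62 = 0.38
  (not ((C ∨ not A) ∧ (not B ∨ not A)) → not (A ∨ not A)): min(1, 1 − 0.62 + 0.38) = 0.76
  Łukasiewicz value = 0.76
Difference: 0 − 0.76 = -0.76

-0.76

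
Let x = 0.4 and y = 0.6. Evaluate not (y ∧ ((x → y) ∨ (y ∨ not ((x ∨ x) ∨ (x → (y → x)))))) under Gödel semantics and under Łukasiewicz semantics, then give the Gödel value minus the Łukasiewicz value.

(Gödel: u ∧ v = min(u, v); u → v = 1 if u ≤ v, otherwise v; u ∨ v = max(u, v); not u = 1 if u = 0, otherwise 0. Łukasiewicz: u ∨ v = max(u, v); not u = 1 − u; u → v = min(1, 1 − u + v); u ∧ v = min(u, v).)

-0.40

Gödel evaluation:
  (x → y): 0.4 ≤ 0.6, so result = 1
  (x ∨ x) = max(0.4, 0.4) = 0.4
  (y → x): 0.6 > 0.4, so result = 0.4
  (x → (y → x)): 0.4 ≤ 0.4, so result = 1
  ((x ∨ x) ∨ (x → (y → x))) = max(0.4, 1) = 1
  not ((x ∨ x) ∨ (x → (y → x))): Gödel ¬ of 1 = 0 (operand ≠ 0)
  (y ∨ not ((x ∨ x) ∨ (x → (y → x)))) = max(0.6, 0) = 0.6
  ((x → y) ∨ (y ∨ not ((x ∨ x) ∨ (x → (y → x))))) = max(1, 0.6) = 1
  (y ∧ ((x → y) ∨ (y ∨ not ((x ∨ x) ∨ (x → (y → x)))))) = min(0.6, 1) = 0.6
  not (y ∧ ((x → y) ∨ (y ∨ not ((x ∨ x) ∨ (x → (y → x)))))): Gödel ¬ of 0.6 = 0 (operand ≠ 0)
  Gödel value = 0
Łukasiewicz evaluation:
  (x → y): min(1, 1 − 0.4 + 0.6) = 1
  (x ∨ x) = max(0.4, 0.4) = 0.4
  (y → x): min(1, 1 − 0.6 + 0.4) = 0.8
  (x → (y → x)): min(1, 1 − 0.4 + 0.8) = 1
  ((x ∨ x) ∨ (x → (y → x))) = max(0.4, 1) = 1
  not ((x ∨ x) ∨ (x → (y → x))): Łukasiewicz ¬ gives 1 − 1 = 0
  (y ∨ not ((x ∨ x) ∨ (x → (y → x)))) = max(0.6, 0) = 0.6
  ((x → y) ∨ (y ∨ not ((x ∨ x) ∨ (x → (y → x))))) = max(1, 0.6) = 1
  (y ∧ ((x → y) ∨ (y ∨ not ((x ∨ x) ∨ (x → (y → x)))))) = min(0.6, 1) = 0.6
  not (y ∧ ((x → y) ∨ (y ∨ not ((x ∨ x) ∨ (x → (y → x)))))): Łukasiewicz ¬ gives 1 − 0.6 = 0.4
  Łukasiewicz value = 0.4
Difference: 0 − 0.4 = -0.40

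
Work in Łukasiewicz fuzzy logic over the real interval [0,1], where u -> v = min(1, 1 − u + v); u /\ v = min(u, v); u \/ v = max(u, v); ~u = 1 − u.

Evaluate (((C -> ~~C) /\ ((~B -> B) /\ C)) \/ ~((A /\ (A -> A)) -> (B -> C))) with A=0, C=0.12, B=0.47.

~C: Łukasiewicz ¬ gives 1 − 0.12 = 0.88
~~C: Łukasiewicz ¬ gives 1 − 0.88 = 0.12
(C -> ~~C): min(1, 1 − 0.12 + 0.12) = 1
~B: Łukasiewicz ¬ gives 1 − 0.47 = 0.53
(~B -> B): min(1, 1 − 0.53 + 0.47) = 0.94
((~B -> B) /\ C) = min(0.94, 0.12) = 0.12
((C -> ~~C) /\ ((~B -> B) /\ C)) = min(1, 0.12) = 0.12
(A -> A): min(1, 1 − 0 + 0) = 1
(A /\ (A -> A)) = min(0, 1) = 0
(B -> C): min(1, 1 − 0.47 + 0.12) = 0.65
((A /\ (A -> A)) -> (B -> C)): min(1, 1 − 0 + 0.65) = 1
~((A /\ (A -> A)) -> (B -> C)): Łukasiewicz ¬ gives 1 − 1 = 0
(((C -> ~~C) /\ ((~B -> B) /\ C)) \/ ~((A /\ (A -> A)) -> (B -> C))) = max(0.12, 0) = 0.12

0.12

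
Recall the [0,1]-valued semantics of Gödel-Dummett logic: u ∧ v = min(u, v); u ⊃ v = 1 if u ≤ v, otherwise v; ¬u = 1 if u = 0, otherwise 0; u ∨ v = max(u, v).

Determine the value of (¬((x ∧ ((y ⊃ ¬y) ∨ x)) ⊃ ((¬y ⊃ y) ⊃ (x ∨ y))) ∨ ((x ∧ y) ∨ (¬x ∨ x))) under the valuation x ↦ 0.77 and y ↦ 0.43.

¬y: Gödel ¬ of 0.43 = 0 (operand ≠ 0)
(y ⊃ ¬y): 0.43 > 0, so result = 0
((y ⊃ ¬y) ∨ x) = max(0, 0.77) = 0.77
(x ∧ ((y ⊃ ¬y) ∨ x)) = min(0.77, 0.77) = 0.77
¬y: Gödel ¬ of 0.43 = 0 (operand ≠ 0)
(¬y ⊃ y): 0 ≤ 0.43, so result = 1
(x ∨ y) = max(0.77, 0.43) = 0.77
((¬y ⊃ y) ⊃ (x ∨ y)): 1 > 0.77, so result = 0.77
((x ∧ ((y ⊃ ¬y) ∨ x)) ⊃ ((¬y ⊃ y) ⊃ (x ∨ y))): 0.77 ≤ 0.77, so result = 1
¬((x ∧ ((y ⊃ ¬y) ∨ x)) ⊃ ((¬y ⊃ y) ⊃ (x ∨ y))): Gödel ¬ of 1 = 0 (operand ≠ 0)
(x ∧ y) = min(0.77, 0.43) = 0.43
¬x: Gödel ¬ of 0.77 = 0 (operand ≠ 0)
(¬x ∨ x) = max(0, 0.77) = 0.77
((x ∧ y) ∨ (¬x ∨ x)) = max(0.43, 0.77) = 0.77
(¬((x ∧ ((y ⊃ ¬y) ∨ x)) ⊃ ((¬y ⊃ y) ⊃ (x ∨ y))) ∨ ((x ∧ y) ∨ (¬x ∨ x))) = max(0, 0.77) = 0.77

0.77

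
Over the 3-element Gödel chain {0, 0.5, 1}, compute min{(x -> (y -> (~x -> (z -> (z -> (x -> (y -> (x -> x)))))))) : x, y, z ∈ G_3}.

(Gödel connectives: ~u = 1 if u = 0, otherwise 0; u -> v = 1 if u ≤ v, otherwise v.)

1.00

Every assignment gives 1. For instance at x = 0, y = 0, z = 0:
  ~x: Gödel ¬ of 0 = 1 (operand is 0)
  (x -> x): 0 ≤ 0, so result = 1
  (y -> (x -> x)): 0 ≤ 1, so result = 1
  (x -> (y -> (x -> x))): 0 ≤ 1, so result = 1
  (z -> (x -> (y -> (x -> x)))): 0 ≤ 1, so result = 1
  (z -> (z -> (x -> (y -> (x -> x))))): 0 ≤ 1, so result = 1
  (~x -> (z -> (z -> (x -> (y -> (x -> x)))))): 1 ≤ 1, so result = 1
  (y -> (~x -> (z -> (z -> (x -> (y -> (x -> x))))))): 0 ≤ 1, so result = 1
  (x -> (y -> (~x -> (z -> (z -> (x -> (y -> (x -> x)))))))): 0 ≤ 1, so result = 1
All 27 assignments give value 1 — the formula is a G_3-tautology.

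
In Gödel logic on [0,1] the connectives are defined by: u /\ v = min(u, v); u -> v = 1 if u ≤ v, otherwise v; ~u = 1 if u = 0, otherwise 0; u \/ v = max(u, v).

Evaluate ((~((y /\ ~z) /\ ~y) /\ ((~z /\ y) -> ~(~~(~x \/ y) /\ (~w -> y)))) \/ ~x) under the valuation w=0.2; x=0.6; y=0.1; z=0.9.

1.00

~z: Gödel ¬ of 0.9 = 0 (operand ≠ 0)
(y /\ ~z) = min(0.1, 0) = 0
~y: Gödel ¬ of 0.1 = 0 (operand ≠ 0)
((y /\ ~z) /\ ~y) = min(0, 0) = 0
~((y /\ ~z) /\ ~y): Gödel ¬ of 0 = 1 (operand is 0)
~z: Gödel ¬ of 0.9 = 0 (operand ≠ 0)
(~z /\ y) = min(0, 0.1) = 0
~x: Gödel ¬ of 0.6 = 0 (operand ≠ 0)
(~x \/ y) = max(0, 0.1) = 0.1
~(~x \/ y): Gödel ¬ of 0.1 = 0 (operand ≠ 0)
~~(~x \/ y): Gödel ¬ of 0 = 1 (operand is 0)
~w: Gödel ¬ of 0.2 = 0 (operand ≠ 0)
(~w -> y): 0 ≤ 0.1, so result = 1
(~~(~x \/ y) /\ (~w -> y)) = min(1, 1) = 1
~(~~(~x \/ y) /\ (~w -> y)): Gödel ¬ of 1 = 0 (operand ≠ 0)
((~z /\ y) -> ~(~~(~x \/ y) /\ (~w -> y))): 0 ≤ 0, so result = 1
(~((y /\ ~z) /\ ~y) /\ ((~z /\ y) -> ~(~~(~x \/ y) /\ (~w -> y)))) = min(1, 1) = 1
~x: Gödel ¬ of 0.6 = 0 (operand ≠ 0)
((~((y /\ ~z) /\ ~y) /\ ((~z /\ y) -> ~(~~(~x \/ y) /\ (~w -> y)))) \/ ~x) = max(1, 0) = 1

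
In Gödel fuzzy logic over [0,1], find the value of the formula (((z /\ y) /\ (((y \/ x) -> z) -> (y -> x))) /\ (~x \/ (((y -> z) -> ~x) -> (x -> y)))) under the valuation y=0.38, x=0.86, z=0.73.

(z /\ y) = min(0.73, 0.38) = 0.38
(y \/ x) = max(0.38, 0.86) = 0.86
((y \/ x) -> z): 0.86 > 0.73, so result = 0.73
(y -> x): 0.38 ≤ 0.86, so result = 1
(((y \/ x) -> z) -> (y -> x)): 0.73 ≤ 1, so result = 1
((z /\ y) /\ (((y \/ x) -> z) -> (y -> x))) = min(0.38, 1) = 0.38
~x: Gödel ¬ of 0.86 = 0 (operand ≠ 0)
(y -> z): 0.38 ≤ 0.73, so result = 1
~x: Gödel ¬ of 0.86 = 0 (operand ≠ 0)
((y -> z) -> ~x): 1 > 0, so result = 0
(x -> y): 0.86 > 0.38, so result = 0.38
(((y -> z) -> ~x) -> (x -> y)): 0 ≤ 0.38, so result = 1
(~x \/ (((y -> z) -> ~x) -> (x -> y))) = max(0, 1) = 1
(((z /\ y) /\ (((y \/ x) -> z) -> (y -> x))) /\ (~x \/ (((y -> z) -> ~x) -> (x -> y)))) = min(0.38, 1) = 0.38

0.38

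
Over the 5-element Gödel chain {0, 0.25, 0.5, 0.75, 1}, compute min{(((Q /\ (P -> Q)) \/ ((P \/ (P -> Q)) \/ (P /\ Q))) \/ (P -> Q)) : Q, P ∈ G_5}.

The minimum is attained at Q = 0, P = 0.25:
  (P -> Q): 0.25 > 0, so result = 0
  (Q /\ (P -> Q)) = min(0, 0) = 0
  (P -> Q): 0.25 > 0, so result = 0
  (P \/ (P -> Q)) = max(0.25, 0) = 0.25
  (P /\ Q) = min(0.25, 0) = 0
  ((P \/ (P -> Q)) \/ (P /\ Q)) = max(0.25, 0) = 0.25
  ((Q /\ (P -> Q)) \/ ((P \/ (P -> Q)) \/ (P /\ Q))) = max(0, 0.25) = 0.25
  (P -> Q): 0.25 > 0, so result = 0
  (((Q /\ (P -> Q)) \/ ((P \/ (P -> Q)) \/ (P /\ Q))) \/ (P -> Q)) = max(0.25, 0) = 0.25
Checking all 25 assignments confirms none give a value below 0.25.

0.25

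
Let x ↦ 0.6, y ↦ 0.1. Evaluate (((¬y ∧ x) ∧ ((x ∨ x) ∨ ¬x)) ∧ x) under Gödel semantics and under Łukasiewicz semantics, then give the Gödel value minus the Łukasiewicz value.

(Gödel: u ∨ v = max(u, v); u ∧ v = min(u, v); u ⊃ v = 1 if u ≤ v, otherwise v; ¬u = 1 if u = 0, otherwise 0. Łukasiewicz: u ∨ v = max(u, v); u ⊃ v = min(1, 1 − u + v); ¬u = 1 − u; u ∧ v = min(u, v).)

-0.60

Gödel evaluation:
  ¬y: Gödel ¬ of 0.1 = 0 (operand ≠ 0)
  (¬y ∧ x) = min(0, 0.6) = 0
  (x ∨ x) = max(0.6, 0.6) = 0.6
  ¬x: Gödel ¬ of 0.6 = 0 (operand ≠ 0)
  ((x ∨ x) ∨ ¬x) = max(0.6, 0) = 0.6
  ((¬y ∧ x) ∧ ((x ∨ x) ∨ ¬x)) = min(0, 0.6) = 0
  (((¬y ∧ x) ∧ ((x ∨ x) ∨ ¬x)) ∧ x) = min(0, 0.6) = 0
  Gödel value = 0
Łukasiewicz evaluation:
  ¬y: Łukasiewicz ¬ gives 1 − 0.1 = 0.9
  (¬y ∧ x) = min(0.9, 0.6) = 0.6
  (x ∨ x) = max(0.6, 0.6) = 0.6
  ¬x: Łukasiewicz ¬ gives 1 − 0.6 = 0.4
  ((x ∨ x) ∨ ¬x) = max(0.6, 0.4) = 0.6
  ((¬y ∧ x) ∧ ((x ∨ x) ∨ ¬x)) = min(0.6, 0.6) = 0.6
  (((¬y ∧ x) ∧ ((x ∨ x) ∨ ¬x)) ∧ x) = min(0.6, 0.6) = 0.6
  Łukasiewicz value = 0.6
Difference: 0 − 0.6 = -0.60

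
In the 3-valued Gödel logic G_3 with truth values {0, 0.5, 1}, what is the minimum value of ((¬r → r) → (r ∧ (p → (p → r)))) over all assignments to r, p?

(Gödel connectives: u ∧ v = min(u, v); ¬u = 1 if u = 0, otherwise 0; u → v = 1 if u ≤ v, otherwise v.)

0.50

The minimum is attained at r = 0.5, p = 0:
  ¬r: Gödel ¬ of 0.5 = 0 (operand ≠ 0)
  (¬r → r): 0 ≤ 0.5, so result = 1
  (p → r): 0 ≤ 0.5, so result = 1
  (p → (p → r)): 0 ≤ 1, so result = 1
  (r ∧ (p → (p → r))) = min(0.5, 1) = 0.5
  ((¬r → r) → (r ∧ (p → (p → r)))): 1 > 0.5, so result = 0.5
Checking all 9 assignments confirms none give a value below 0.50.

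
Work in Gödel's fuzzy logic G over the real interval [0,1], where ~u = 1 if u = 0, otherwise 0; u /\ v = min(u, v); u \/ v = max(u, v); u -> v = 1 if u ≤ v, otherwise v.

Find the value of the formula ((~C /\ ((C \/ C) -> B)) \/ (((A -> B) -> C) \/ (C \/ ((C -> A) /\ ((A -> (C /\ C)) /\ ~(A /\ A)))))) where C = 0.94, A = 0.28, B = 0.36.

0.94

~C: Gödel ¬ of 0.94 = 0 (operand ≠ 0)
(C \/ C) = max(0.94, 0.94) = 0.94
((C \/ C) -> B): 0.94 > 0.36, so result = 0.36
(~C /\ ((C \/ C) -> B)) = min(0, 0.36) = 0
(A -> B): 0.28 ≤ 0.36, so result = 1
((A -> B) -> C): 1 > 0.94, so result = 0.94
(C -> A): 0.94 > 0.28, so result = 0.28
(C /\ C) = min(0.94, 0.94) = 0.94
(A -> (C /\ C)): 0.28 ≤ 0.94, so result = 1
(A /\ A) = min(0.28, 0.28) = 0.28
~(A /\ A): Gödel ¬ of 0.28 = 0 (operand ≠ 0)
((A -> (C /\ C)) /\ ~(A /\ A)) = min(1, 0) = 0
((C -> A) /\ ((A -> (C /\ C)) /\ ~(A /\ A))) = min(0.28, 0) = 0
(C \/ ((C -> A) /\ ((A -> (C /\ C)) /\ ~(A /\ A)))) = max(0.94, 0) = 0.94
(((A -> B) -> C) \/ (C \/ ((C -> A) /\ ((A -> (C /\ C)) /\ ~(A /\ A))))) = max(0.94, 0.94) = 0.94
((~C /\ ((C \/ C) -> B)) \/ (((A -> B) -> C) \/ (C \/ ((C -> A) /\ ((A -> (C /\ C)) /\ ~(A /\ A)))))) = max(0, 0.94) = 0.94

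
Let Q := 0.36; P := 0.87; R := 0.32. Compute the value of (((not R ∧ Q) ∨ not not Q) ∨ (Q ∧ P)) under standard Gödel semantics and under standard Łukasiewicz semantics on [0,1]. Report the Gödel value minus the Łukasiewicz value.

0.64

Gödel evaluation:
  not R: Gödel ¬ of 0.32 = 0 (operand ≠ 0)
  (not R ∧ Q) = min(0, 0.36) = 0
  not Q: Gödel ¬ of 0.36 = 0 (operand ≠ 0)
  not not Q: Gödel ¬ of 0 = 1 (operand is 0)
  ((not R ∧ Q) ∨ not not Q) = max(0, 1) = 1
  (Q ∧ P) = min(0.36, 0.87) = 0.36
  (((not R ∧ Q) ∨ not not Q) ∨ (Q ∧ P)) = max(1, 0.36) = 1
  Gödel value = 1
Łukasiewicz evaluation:
  not R: Łukasiewicz ¬ gives 1 − 0.32 = 0.68
  (not R ∧ Q) = min(0.68, 0.36) = 0.36
  not Q: Łukasiewicz ¬ gives 1 − 0.36 = 0.64
  not not Q: Łukasiewicz ¬ gives 1 − 0.64 = 0.36
  ((not R ∧ Q) ∨ not not Q) = max(0.36, 0.36) = 0.36
  (Q ∧ P) = min(0.36, 0.87) = 0.36
  (((not R ∧ Q) ∨ not not Q) ∨ (Q ∧ P)) = max(0.36, 0.36) = 0.36
  Łukasiewicz value = 0.36
Difference: 1 − 0.36 = 0.64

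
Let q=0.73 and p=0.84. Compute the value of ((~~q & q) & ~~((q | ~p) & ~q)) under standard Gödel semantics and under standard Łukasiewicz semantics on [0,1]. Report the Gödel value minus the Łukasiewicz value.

-0.27

Gödel evaluation:
  ~q: Gödel ¬ of 0.73 = 0 (operand ≠ 0)
  ~~q: Gödel ¬ of 0 = 1 (operand is 0)
  (~~q & q) = min(1, 0.73) = 0.73
  ~p: Gödel ¬ of 0.84 = 0 (operand ≠ 0)
  (q | ~p) = max(0.73, 0) = 0.73
  ~q: Gödel ¬ of 0.73 = 0 (operand ≠ 0)
  ((q | ~p) & ~q) = min(0.73, 0) = 0
  ~((q | ~p) & ~q): Gödel ¬ of 0 = 1 (operand is 0)
  ~~((q | ~p) & ~q): Gödel ¬ of 1 = 0 (operand ≠ 0)
  ((~~q & q) & ~~((q | ~p) & ~q)) = min(0.73, 0) = 0
  Gödel value = 0
Łukasiewicz evaluation:
  ~q: Łukasiewicz ¬ gives 1 − 0.73 = 0.27
  ~~q: Łukasiewicz ¬ gives 1 − 0.27 = 0.73
  (~~q & q) = min(0.73, 0.73) = 0.73
  ~p: Łukasiewicz ¬ gives 1 − 0.84 = 0.16
  (q | ~p) = max(0.73, 0.16) = 0.73
  ~q: Łukasiewicz ¬ gives 1 − 0.73 = 0.27
  ((q | ~p) & ~q) = min(0.73, 0.27) = 0.27
  ~((q | ~p) & ~q): Łukasiewicz ¬ gives 1 − 0.27 = 0.73
  ~~((q | ~p) & ~q): Łukasiewicz ¬ gives 1 − 0.73 = 0.27
  ((~~q & q) & ~~((q | ~p) & ~q)) = min(0.73, 0.27) = 0.27
  Łukasiewicz value = 0.27
Difference: 0 − 0.27 = -0.27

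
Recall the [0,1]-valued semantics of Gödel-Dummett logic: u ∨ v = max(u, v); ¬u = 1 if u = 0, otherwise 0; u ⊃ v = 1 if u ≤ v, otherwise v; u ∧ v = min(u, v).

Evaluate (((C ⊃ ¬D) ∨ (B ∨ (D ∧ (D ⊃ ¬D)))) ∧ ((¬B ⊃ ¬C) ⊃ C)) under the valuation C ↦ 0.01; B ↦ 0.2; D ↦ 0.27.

¬D: Gödel ¬ of 0.27 = 0 (operand ≠ 0)
(C ⊃ ¬D): 0.01 > 0, so result = 0
¬D: Gödel ¬ of 0.27 = 0 (operand ≠ 0)
(D ⊃ ¬D): 0.27 > 0, so result = 0
(D ∧ (D ⊃ ¬D)) = min(0.27, 0) = 0
(B ∨ (D ∧ (D ⊃ ¬D))) = max(0.2, 0) = 0.2
((C ⊃ ¬D) ∨ (B ∨ (D ∧ (D ⊃ ¬D)))) = max(0, 0.2) = 0.2
¬B: Gödel ¬ of 0.2 = 0 (operand ≠ 0)
¬C: Gödel ¬ of 0.01 = 0 (operand ≠ 0)
(¬B ⊃ ¬C): 0 ≤ 0, so result = 1
((¬B ⊃ ¬C) ⊃ C): 1 > 0.01, so result = 0.01
(((C ⊃ ¬D) ∨ (B ∨ (D ∧ (D ⊃ ¬D)))) ∧ ((¬B ⊃ ¬C) ⊃ C)) = min(0.2, 0.01) = 0.01

0.01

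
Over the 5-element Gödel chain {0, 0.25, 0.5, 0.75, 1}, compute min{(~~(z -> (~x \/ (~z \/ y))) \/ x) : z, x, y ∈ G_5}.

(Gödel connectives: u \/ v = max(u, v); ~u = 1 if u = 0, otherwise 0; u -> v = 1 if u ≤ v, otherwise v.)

0.25

The minimum is attained at z = 0.25, x = 0.25, y = 0:
  ~x: Gödel ¬ of 0.25 = 0 (operand ≠ 0)
  ~z: Gödel ¬ of 0.25 = 0 (operand ≠ 0)
  (~z \/ y) = max(0, 0) = 0
  (~x \/ (~z \/ y)) = max(0, 0) = 0
  (z -> (~x \/ (~z \/ y))): 0.25 > 0, so result = 0
  ~(z -> (~x \/ (~z \/ y))): Gödel ¬ of 0 = 1 (operand is 0)
  ~~(z -> (~x \/ (~z \/ y))): Gödel ¬ of 1 = 0 (operand ≠ 0)
  (~~(z -> (~x \/ (~z \/ y))) \/ x) = max(0, 0.25) = 0.25
Checking all 125 assignments confirms none give a value below 0.25.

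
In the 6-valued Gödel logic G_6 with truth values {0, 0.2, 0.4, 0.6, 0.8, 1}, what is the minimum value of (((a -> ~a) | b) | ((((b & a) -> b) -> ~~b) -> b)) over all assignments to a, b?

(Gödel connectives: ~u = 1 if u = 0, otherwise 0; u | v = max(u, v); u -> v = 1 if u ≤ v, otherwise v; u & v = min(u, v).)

0.20

The minimum is attained at a = 0.2, b = 0.2:
  ~a: Gödel ¬ of 0.2 = 0 (operand ≠ 0)
  (a -> ~a): 0.2 > 0, so result = 0
  ((a -> ~a) | b) = max(0, 0.2) = 0.2
  (b & a) = min(0.2, 0.2) = 0.2
  ((b & a) -> b): 0.2 ≤ 0.2, so result = 1
  ~b: Gödel ¬ of 0.2 = 0 (operand ≠ 0)
  ~~b: Gödel ¬ of 0 = 1 (operand is 0)
  (((b & a) -> b) -> ~~b): 1 ≤ 1, so result = 1
  ((((b & a) -> b) -> ~~b) -> b): 1 > 0.2, so result = 0.2
  (((a -> ~a) | b) | ((((b & a) -> b) -> ~~b) -> b)) = max(0.2, 0.2) = 0.2
Checking all 36 assignments confirms none give a value below 0.20.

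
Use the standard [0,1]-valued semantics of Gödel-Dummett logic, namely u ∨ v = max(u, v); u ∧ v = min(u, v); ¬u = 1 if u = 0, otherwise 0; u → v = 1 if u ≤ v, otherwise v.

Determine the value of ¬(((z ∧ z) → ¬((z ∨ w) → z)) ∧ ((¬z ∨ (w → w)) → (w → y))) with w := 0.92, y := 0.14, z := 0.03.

1.00

(z ∧ z) = min(0.03, 0.03) = 0.03
(z ∨ w) = max(0.03, 0.92) = 0.92
((z ∨ w) → z): 0.92 > 0.03, so result = 0.03
¬((z ∨ w) → z): Gödel ¬ of 0.03 = 0 (operand ≠ 0)
((z ∧ z) → ¬((z ∨ w) → z)): 0.03 > 0, so result = 0
¬z: Gödel ¬ of 0.03 = 0 (operand ≠ 0)
(w → w): 0.92 ≤ 0.92, so result = 1
(¬z ∨ (w → w)) = max(0, 1) = 1
(w → y): 0.92 > 0.14, so result = 0.14
((¬z ∨ (w → w)) → (w → y)): 1 > 0.14, so result = 0.14
(((z ∧ z) → ¬((z ∨ w) → z)) ∧ ((¬z ∨ (w → w)) → (w → y))) = min(0, 0.14) = 0
¬(((z ∧ z) → ¬((z ∨ w) → z)) ∧ ((¬z ∨ (w → w)) → (w → y))): Gödel ¬ of 0 = 1 (operand is 0)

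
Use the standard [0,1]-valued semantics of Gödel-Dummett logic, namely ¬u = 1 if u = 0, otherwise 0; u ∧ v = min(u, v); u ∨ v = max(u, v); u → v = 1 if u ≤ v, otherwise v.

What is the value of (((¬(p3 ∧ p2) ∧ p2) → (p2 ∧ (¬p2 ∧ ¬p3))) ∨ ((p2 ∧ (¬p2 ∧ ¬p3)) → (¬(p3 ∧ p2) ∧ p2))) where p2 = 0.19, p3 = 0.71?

(p3 ∧ p2) = min(0.71, 0.19) = 0.19
¬(p3 ∧ p2): Gödel ¬ of 0.19 = 0 (operand ≠ 0)
(¬(p3 ∧ p2) ∧ p2) = min(0, 0.19) = 0
¬p2: Gödel ¬ of 0.19 = 0 (operand ≠ 0)
¬p3: Gödel ¬ of 0.71 = 0 (operand ≠ 0)
(¬p2 ∧ ¬p3) = min(0, 0) = 0
(p2 ∧ (¬p2 ∧ ¬p3)) = min(0.19, 0) = 0
((¬(p3 ∧ p2) ∧ p2) → (p2 ∧ (¬p2 ∧ ¬p3))): 0 ≤ 0, so result = 1
¬p2: Gödel ¬ of 0.19 = 0 (operand ≠ 0)
¬p3: Gödel ¬ of 0.71 = 0 (operand ≠ 0)
(¬p2 ∧ ¬p3) = min(0, 0) = 0
(p2 ∧ (¬p2 ∧ ¬p3)) = min(0.19, 0) = 0
(p3 ∧ p2) = min(0.71, 0.19) = 0.19
¬(p3 ∧ p2): Gödel ¬ of 0.19 = 0 (operand ≠ 0)
(¬(p3 ∧ p2) ∧ p2) = min(0, 0.19) = 0
((p2 ∧ (¬p2 ∧ ¬p3)) → (¬(p3 ∧ p2) ∧ p2)): 0 ≤ 0, so result = 1
(((¬(p3 ∧ p2) ∧ p2) → (p2 ∧ (¬p2 ∧ ¬p3))) ∨ ((p2 ∧ (¬p2 ∧ ¬p3)) → (¬(p3 ∧ p2) ∧ p2))) = max(1, 1) = 1

1.00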